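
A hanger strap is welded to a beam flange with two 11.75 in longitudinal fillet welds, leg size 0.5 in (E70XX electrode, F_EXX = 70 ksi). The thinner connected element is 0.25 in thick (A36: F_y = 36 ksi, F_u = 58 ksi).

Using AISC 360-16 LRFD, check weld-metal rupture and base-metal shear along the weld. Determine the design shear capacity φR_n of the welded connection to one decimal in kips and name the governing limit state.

Weld metal: throat = 0.707×0.5 = 0.3535 in, L = 2×11.75 = 23.5 in. φR_n = 0.75 × 0.6 × 70 × 0.3535 × 23.5 = 261.7 kips.
Base metal shear (0.25 in plate): yield φR_n = 1.0×0.6×36×0.25×23.5 = 126.9 kips; rupture φR_n = 0.75×0.6×58×0.25×23.5 = 153.3 kips; take 126.9 kips (yield).
Governing: min(261.7, 126.9) = 126.9 kips → base-metal shear.

126.9 kips (base-metal shear governs)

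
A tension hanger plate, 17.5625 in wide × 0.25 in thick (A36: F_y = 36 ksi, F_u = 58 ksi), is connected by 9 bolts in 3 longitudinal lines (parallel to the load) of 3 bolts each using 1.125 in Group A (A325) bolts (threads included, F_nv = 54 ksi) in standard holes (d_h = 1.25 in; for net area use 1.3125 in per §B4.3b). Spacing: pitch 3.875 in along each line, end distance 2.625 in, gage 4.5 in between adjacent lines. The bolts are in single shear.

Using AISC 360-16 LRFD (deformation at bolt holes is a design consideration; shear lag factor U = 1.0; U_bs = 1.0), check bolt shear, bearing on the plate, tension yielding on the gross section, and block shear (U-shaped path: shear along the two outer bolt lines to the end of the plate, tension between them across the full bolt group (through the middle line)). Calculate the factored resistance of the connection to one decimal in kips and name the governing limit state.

Bolt shear: A_b = π(1.125)²/4 = 0.99402 in². φR_n = 0.75 × 54 × 0.99402 × 9 × 1 = 362.3 kips.
Bearing (0.25 in plate, F_u = 58 ksi): end bolts L_c = 2.625 − 1.25/2 = 2, R_n = min(1.2×2×0.25×58, 2.4×1.125×0.25×58) = 34.8 kips/bolt; interior L_c = 3.875 − 1.25 = 2.625, R_n = 39.15 kips/bolt. φR_n = 0.75 × (3×34.8 + 6×39.15) = 254.5 kips.
Tension yield (gross): A_g = 17.5625×0.25 = 4.3906 in². φR_n = 0.90 × 36 × 4.3906 = 142.3 kips.
Block shear: shear path 2×[2.625+2×3.875] = 2×10.375 in, A_gv = 5.1875, A_nv = 2×(10.375 − 2.5×1.3125)×0.25 = 3.5469 in²; tension across gage: (9 − 2×1.3125)×0.25 = 1.5938 in². R_n = min(0.6×58×3.5469, 0.6×36×5.1875) + 1.0×58×1.5938 = min(123.43, 112.05) + 92.44 = 204.49 kips. φR_n = 0.75 × 204.49 = 153.4 kips.
Governing: min(362.3, 254.5, 142.3, 153.4) = 142.3 kips → gross-section yield.

142.3 kips (gross-section yield governs)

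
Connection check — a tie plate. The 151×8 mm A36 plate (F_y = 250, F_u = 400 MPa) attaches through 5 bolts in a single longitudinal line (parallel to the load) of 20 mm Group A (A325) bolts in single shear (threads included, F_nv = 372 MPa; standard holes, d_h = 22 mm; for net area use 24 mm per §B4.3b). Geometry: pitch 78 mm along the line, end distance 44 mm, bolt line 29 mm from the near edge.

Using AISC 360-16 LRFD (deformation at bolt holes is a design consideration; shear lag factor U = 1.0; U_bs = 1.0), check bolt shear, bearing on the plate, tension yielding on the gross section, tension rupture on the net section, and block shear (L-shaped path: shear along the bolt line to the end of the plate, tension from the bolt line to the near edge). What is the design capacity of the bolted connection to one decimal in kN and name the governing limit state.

271.8 kN (gross-section yield governs)

Bolt shear: A_b = π(20)²/4 = 314.16 mm². φR_n = 0.75 × 372 × 314.16 × 5 × 1 = 438.3 kN.
Bearing (8 mm plate, F_u = 400 MPa): end bolts L_c = 44 − 22/2 = 33, R_n = min(1.2×33×8×400, 2.4×20×8×400) = 126.72 kN/bolt; interior L_c = 78 − 22 = 56, R_n = 153.6 kN/bolt. φR_n = 0.75 × (1×126.72 + 4×153.6) = 555.8 kN.
Tension yield (gross): A_g = 151×8 = 1208 mm². φR_n = 0.90 × 250 × 1208 = 271.8 kN.
Tension rupture (net): A_n = (151 − 1×24)×8 = 1016 mm² (U = 1.0, A_e = A_n). φR_n = 0.75 × 400 × 1016 = 304.8 kN.
Block shear: shear path 1×[44+4×78] = 1×356 mm, A_gv = 2848, A_nv = 1×(356 − 4.5×24)×8 = 1984 mm²; tension to near edge: (29 − 0.5×24)×8 = 136 mm². R_n = min(0.6×400×1984, 0.6×250×2848) + 1.0×400×136 = min(476.16, 427.2) + 54.4 = 481.6 kN. φR_n = 0.75 × 481.6 = 361.2 kN.
Governing: min(438.3, 555.8, 271.8, 304.8, 361.2) = 271.8 kN → gross-section yield.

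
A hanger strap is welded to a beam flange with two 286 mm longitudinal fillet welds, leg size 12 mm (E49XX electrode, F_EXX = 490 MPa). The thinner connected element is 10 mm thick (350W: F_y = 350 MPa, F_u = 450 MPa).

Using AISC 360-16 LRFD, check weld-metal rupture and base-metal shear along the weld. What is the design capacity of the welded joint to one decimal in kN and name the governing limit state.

1070.1 kN (weld metal governs)

Weld metal: throat = 0.707×12 = 8.484 mm, L = 2×286 = 572 mm. φR_n = 0.75 × 0.6 × 490 × 8.484 × 572 = 1070.1 kN.
Base metal shear (10 mm plate): yield φR_n = 1.0×0.6×350×10×572 = 1201.2 kN; rupture φR_n = 0.75×0.6×450×10×572 = 1158.3 kN; take 1158.3 kN (rupture).
Governing: min(1070.1, 1158.3) = 1070.1 kN → weld metal.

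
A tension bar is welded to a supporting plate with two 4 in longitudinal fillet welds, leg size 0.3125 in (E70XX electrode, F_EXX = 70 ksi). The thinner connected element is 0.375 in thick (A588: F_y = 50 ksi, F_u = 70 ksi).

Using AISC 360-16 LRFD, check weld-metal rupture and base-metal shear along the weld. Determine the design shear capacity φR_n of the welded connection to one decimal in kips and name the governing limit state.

55.7 kips (weld metal governs)

Weld metal: throat = 0.707×0.3125 = 0.22094 in, L = 2×4 = 8 in. φR_n = 0.75 × 0.6 × 70 × 0.22094 × 8 = 55.7 kips.
Base metal shear (0.375 in plate): yield φR_n = 1.0×0.6×50×0.375×8 = 90.0 kips; rupture φR_n = 0.75×0.6×70×0.375×8 = 94.5 kips; take 90.0 kips (yield).
Governing: min(55.7, 90.0) = 55.7 kips → weld metal.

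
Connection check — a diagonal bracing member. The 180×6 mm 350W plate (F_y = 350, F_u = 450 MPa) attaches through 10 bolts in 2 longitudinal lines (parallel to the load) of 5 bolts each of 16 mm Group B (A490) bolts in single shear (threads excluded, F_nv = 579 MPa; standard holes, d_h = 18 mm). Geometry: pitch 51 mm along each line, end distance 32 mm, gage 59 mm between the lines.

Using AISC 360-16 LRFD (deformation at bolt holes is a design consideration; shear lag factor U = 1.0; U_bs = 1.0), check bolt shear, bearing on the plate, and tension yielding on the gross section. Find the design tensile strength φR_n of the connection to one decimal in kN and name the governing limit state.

Bolt shear: A_b = π(16)²/4 = 201.06 mm². φR_n = 0.75 × 579 × 201.06 × 10 × 1 = 873.1 kN.
Bearing (6 mm plate, F_u = 450 MPa): end bolts L_c = 32 − 18/2 = 23, R_n = min(1.2×23×6×450, 2.4×16×6×450) = 74.52 kN/bolt; interior L_c = 51 − 18 = 33, R_n = 103.68 kN/bolt. φR_n = 0.75 × (2×74.52 + 8×103.68) = 733.9 kN.
Tension yield (gross): A_g = 180×6 = 1080 mm². φR_n = 0.90 × 350 × 1080 = 340.2 kN.
Governing: min(873.1, 733.9, 340.2) = 340.2 kN → gross-section yield.

340.2 kN (gross-section yield governs)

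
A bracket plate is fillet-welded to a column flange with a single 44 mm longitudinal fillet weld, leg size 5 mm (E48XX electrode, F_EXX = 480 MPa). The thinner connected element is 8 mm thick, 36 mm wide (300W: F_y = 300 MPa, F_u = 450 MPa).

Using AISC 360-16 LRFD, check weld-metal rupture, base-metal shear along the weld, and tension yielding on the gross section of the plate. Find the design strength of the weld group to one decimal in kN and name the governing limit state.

33.6 kN (weld metal governs)

Weld metal: throat = 0.707×5 = 3.535 mm, L = 44 mm. φR_n = 0.75 × 0.6 × 480 × 3.535 × 44 = 33.6 kN.
Base metal shear (8 mm plate): yield φR_n = 1.0×0.6×300×8×44 = 63.4 kN; rupture φR_n = 0.75×0.6×450×8×44 = 71.3 kN; take 63.4 kN (yield).
Tension yield (gross): A_g = 36×8 = 288 mm². φR_n = 0.90 × 300 × 288 = 77.8 kN.
Governing: min(33.6, 63.4, 77.8) = 33.6 kN → weld metal.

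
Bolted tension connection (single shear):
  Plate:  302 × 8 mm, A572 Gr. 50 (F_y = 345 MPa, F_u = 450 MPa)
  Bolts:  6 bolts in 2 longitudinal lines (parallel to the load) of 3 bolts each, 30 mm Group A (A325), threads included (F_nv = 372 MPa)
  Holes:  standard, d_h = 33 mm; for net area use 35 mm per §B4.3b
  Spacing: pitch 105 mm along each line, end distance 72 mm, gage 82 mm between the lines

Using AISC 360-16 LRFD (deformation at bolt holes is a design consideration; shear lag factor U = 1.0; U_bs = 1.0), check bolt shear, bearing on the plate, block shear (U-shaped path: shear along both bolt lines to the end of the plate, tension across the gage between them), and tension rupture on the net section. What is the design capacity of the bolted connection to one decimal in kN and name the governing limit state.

Bolt shear: A_b = π(30)²/4 = 706.86 mm². φR_n = 0.75 × 372 × 706.86 × 6 × 1 = 1183.3 kN.
Bearing (8 mm plate, F_u = 450 MPa): end bolts L_c = 72 − 33/2 = 55.5, R_n = min(1.2×55.5×8×450, 2.4×30×8×450) = 239.76 kN/bolt; interior L_c = 105 − 33 = 72, R_n = 259.2 kN/bolt. φR_n = 0.75 × (2×239.76 + 4×259.2) = 1137.2 kN.
Block shear: shear path 2×[72+2×105] = 2×282 mm, A_gv = 4512, A_nv = 2×(282 − 2.5×35)×8 = 3112 mm²; tension across gage: (82 − 1×35)×8 = 376 mm². R_n = min(0.6×450×3112, 0.6×345×4512) + 1.0×450×376 = min(840.24, 933.98) + 169.2 = 1009.4 kN. φR_n = 0.75 × 1009.4 = 757.1 kN.
Tension rupture (net): A_n = (302 − 2×35)×8 = 1856 mm² (U = 1.0, A_e = A_n). φR_n = 0.75 × 450 × 1856 = 626.4 kN.
Governing: min(1183.3, 1137.2, 757.1, 626.4) = 626.4 kN → net-section rupture.

626.4 kN (net-section rupture governs)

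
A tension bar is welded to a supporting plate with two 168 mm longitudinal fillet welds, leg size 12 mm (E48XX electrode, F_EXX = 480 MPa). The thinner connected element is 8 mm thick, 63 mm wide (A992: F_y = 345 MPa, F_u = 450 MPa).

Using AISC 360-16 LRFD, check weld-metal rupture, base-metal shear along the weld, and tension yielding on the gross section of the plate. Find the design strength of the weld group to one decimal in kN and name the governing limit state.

Weld metal: throat = 0.707×12 = 8.484 mm, L = 2×168 = 336 mm. φR_n = 0.75 × 0.6 × 480 × 8.484 × 336 = 615.7 kN.
Base metal shear (8 mm plate): yield φR_n = 1.0×0.6×345×8×336 = 556.4 kN; rupture φR_n = 0.75×0.6×450×8×336 = 544.3 kN; take 544.3 kN (rupture).
Tension yield (gross): A_g = 63×8 = 504 mm². φR_n = 0.90 × 345 × 504 = 156.5 kN.
Governing: min(615.7, 544.3, 156.5) = 156.5 kN → gross-section yield.

156.5 kN (gross-section yield governs)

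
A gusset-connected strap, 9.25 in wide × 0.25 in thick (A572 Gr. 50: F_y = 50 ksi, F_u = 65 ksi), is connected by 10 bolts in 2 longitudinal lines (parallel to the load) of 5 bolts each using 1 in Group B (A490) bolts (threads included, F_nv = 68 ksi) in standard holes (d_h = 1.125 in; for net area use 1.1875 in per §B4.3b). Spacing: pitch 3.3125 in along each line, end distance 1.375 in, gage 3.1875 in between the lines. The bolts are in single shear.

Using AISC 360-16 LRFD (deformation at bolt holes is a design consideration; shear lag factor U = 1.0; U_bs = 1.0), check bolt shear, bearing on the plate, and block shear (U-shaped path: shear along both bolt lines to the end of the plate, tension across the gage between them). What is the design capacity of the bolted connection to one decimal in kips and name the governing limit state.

160.1 kips (block shear governs)

Bolt shear: A_b = π(1)²/4 = 0.7854 in². φR_n = 0.75 × 68 × 0.7854 × 10 × 1 = 400.6 kips.
Bearing (0.25 in plate, F_u = 65 ksi): end bolts L_c = 1.375 − 1.125/2 = 0.8125, R_n = min(1.2×0.8125×0.25×65, 2.4×1×0.25×65) = 15.844 kips/bolt; interior L_c = 3.3125 − 1.125 = 2.1875, R_n = 39 kips/bolt. φR_n = 0.75 × (2×15.844 + 8×39) = 257.8 kips.
Block shear: shear path 2×[1.375+4×3.3125] = 2×14.625 in, A_gv = 7.3125, A_nv = 2×(14.625 − 4.5×1.1875)×0.25 = 4.6406 in²; tension across gage: (3.1875 − 1×1.1875)×0.25 = 0.5 in². R_n = min(0.6×65×4.6406, 0.6×50×7.3125) + 1.0×65×0.5 = min(180.98, 219.38) + 32.5 = 213.48 kips. φR_n = 0.75 × 213.48 = 160.1 kips.
Governing: min(400.6, 257.8, 160.1) = 160.1 kips → block shear.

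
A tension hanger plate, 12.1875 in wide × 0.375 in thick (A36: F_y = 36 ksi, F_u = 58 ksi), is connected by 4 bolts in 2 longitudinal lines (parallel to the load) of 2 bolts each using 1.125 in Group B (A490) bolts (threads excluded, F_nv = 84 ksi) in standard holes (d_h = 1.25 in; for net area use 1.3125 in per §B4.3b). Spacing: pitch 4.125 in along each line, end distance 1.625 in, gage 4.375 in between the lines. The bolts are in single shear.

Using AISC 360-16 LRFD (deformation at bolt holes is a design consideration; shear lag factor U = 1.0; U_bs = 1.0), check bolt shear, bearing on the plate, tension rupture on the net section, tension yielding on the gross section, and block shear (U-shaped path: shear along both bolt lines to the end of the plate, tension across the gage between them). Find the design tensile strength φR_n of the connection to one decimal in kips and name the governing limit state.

119.8 kips (block shear governs)

Bolt shear: A_b = π(1.125)²/4 = 0.99402 in². φR_n = 0.75 × 84 × 0.99402 × 4 × 1 = 250.5 kips.
Bearing (0.375 in plate, F_u = 58 ksi): end bolts L_c = 1.625 − 1.25/2 = 1, R_n = min(1.2×1×0.375×58, 2.4×1.125×0.375×58) = 26.1 kips/bolt; interior L_c = 4.125 − 1.25 = 2.875, R_n = 58.725 kips/bolt. φR_n = 0.75 × (2×26.1 + 2×58.725) = 127.2 kips.
Tension rupture (net): A_n = (12.1875 − 2×1.3125)×0.375 = 3.5859 in² (U = 1.0, A_e = A_n). φR_n = 0.75 × 58 × 3.5859 = 156.0 kips.
Tension yield (gross): A_g = 12.1875×0.375 = 4.5703 in². φR_n = 0.90 × 36 × 4.5703 = 148.1 kips.
Block shear: shear path 2×[1.625+1×4.125] = 2×5.75 in, A_gv = 4.3125, A_nv = 2×(5.75 − 1.5×1.3125)×0.375 = 2.8359 in²; tension across gage: (4.375 − 1×1.3125)×0.375 = 1.1484 in². R_n = min(0.6×58×2.8359, 0.6×36×4.3125) + 1.0×58×1.1484 = min(98.689, 93.15) + 66.607 = 159.76 kips. φR_n = 0.75 × 159.76 = 119.8 kips.
Governing: min(250.5, 127.2, 156.0, 148.1, 119.8) = 119.8 kips → block shear.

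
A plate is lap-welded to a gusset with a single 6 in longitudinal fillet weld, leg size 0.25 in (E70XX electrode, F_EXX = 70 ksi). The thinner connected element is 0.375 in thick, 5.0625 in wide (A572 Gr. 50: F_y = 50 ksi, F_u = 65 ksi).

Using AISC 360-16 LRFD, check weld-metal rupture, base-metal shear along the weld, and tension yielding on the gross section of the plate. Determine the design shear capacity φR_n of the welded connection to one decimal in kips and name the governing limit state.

33.4 kips (weld metal governs)

Weld metal: throat = 0.707×0.25 = 0.17675 in, L = 6 in. φR_n = 0.75 × 0.6 × 70 × 0.17675 × 6 = 33.4 kips.
Base metal shear (0.375 in plate): yield φR_n = 1.0×0.6×50×0.375×6 = 67.5 kips; rupture φR_n = 0.75×0.6×65×0.375×6 = 65.8 kips; take 65.8 kips (rupture).
Tension yield (gross): A_g = 5.0625×0.375 = 1.8984 in². φR_n = 0.90 × 50 × 1.8984 = 85.4 kips.
Governing: min(33.4, 65.8, 85.4) = 33.4 kips → weld metal.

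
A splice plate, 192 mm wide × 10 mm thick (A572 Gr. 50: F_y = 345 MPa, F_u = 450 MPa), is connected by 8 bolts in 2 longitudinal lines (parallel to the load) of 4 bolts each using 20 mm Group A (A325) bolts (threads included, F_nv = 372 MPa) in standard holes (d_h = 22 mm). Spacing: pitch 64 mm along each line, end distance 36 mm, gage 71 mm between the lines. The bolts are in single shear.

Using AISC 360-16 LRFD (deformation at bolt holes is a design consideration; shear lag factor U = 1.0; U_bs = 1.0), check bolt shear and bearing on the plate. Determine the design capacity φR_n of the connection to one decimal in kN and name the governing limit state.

Bolt shear: A_b = π(20)²/4 = 314.16 mm². φR_n = 0.75 × 372 × 314.16 × 8 × 1 = 701.2 kN.
Bearing (10 mm plate, F_u = 450 MPa): end bolts L_c = 36 − 22/2 = 25, R_n = min(1.2×25×10×450, 2.4×20×10×450) = 135 kN/bolt; interior L_c = 64 − 22 = 42, R_n = 216 kN/bolt. φR_n = 0.75 × (2×135 + 6×216) = 1174.5 kN.
Governing: min(701.2, 1174.5) = 701.2 kN → bolt shear.

701.2 kN (bolt shear governs)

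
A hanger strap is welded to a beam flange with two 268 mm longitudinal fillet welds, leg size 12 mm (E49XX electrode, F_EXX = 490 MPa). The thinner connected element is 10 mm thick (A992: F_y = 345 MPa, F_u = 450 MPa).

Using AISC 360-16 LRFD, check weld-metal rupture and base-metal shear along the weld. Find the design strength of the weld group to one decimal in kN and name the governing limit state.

1002.7 kN (weld metal governs)

Weld metal: throat = 0.707×12 = 8.484 mm, L = 2×268 = 536 mm. φR_n = 0.75 × 0.6 × 490 × 8.484 × 536 = 1002.7 kN.
Base metal shear (10 mm plate): yield φR_n = 1.0×0.6×345×10×536 = 1109.5 kN; rupture φR_n = 0.75×0.6×450×10×536 = 1085.4 kN; take 1085.4 kN (rupture).
Governing: min(1002.7, 1085.4) = 1002.7 kN → weld metal.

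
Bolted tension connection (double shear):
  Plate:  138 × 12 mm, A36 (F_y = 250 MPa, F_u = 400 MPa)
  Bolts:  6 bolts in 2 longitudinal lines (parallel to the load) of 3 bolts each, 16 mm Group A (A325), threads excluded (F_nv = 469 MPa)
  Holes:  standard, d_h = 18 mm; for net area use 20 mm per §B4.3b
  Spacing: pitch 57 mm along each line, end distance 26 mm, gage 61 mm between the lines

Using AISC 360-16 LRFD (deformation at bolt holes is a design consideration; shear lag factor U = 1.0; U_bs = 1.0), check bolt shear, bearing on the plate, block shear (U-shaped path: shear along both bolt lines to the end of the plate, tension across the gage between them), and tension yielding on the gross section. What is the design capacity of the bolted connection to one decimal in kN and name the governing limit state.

372.6 kN (gross-section yield governs)

Bolt shear: A_b = π(16)²/4 = 201.06 mm². φR_n = 0.75 × 469 × 201.06 × 6 × 2 = 848.7 kN.
Bearing (12 mm plate, F_u = 400 MPa): end bolts L_c = 26 − 18/2 = 17, R_n = min(1.2×17×12×400, 2.4×16×12×400) = 97.92 kN/bolt; interior L_c = 57 − 18 = 39, R_n = 184.32 kN/bolt. φR_n = 0.75 × (2×97.92 + 4×184.32) = 699.8 kN.
Block shear: shear path 2×[26+2×57] = 2×140 mm, A_gv = 3360, A_nv = 2×(140 − 2.5×20)×12 = 2160 mm²; tension across gage: (61 − 1×20)×12 = 492 mm². R_n = min(0.6×400×2160, 0.6×250×3360) + 1.0×400×492 = min(518.4, 504) + 196.8 = 700.8 kN. φR_n = 0.75 × 700.8 = 525.6 kN.
Tension yield (gross): A_g = 138×12 = 1656 mm². φR_n = 0.90 × 250 × 1656 = 372.6 kN.
Governing: min(848.7, 699.8, 525.6, 372.6) = 372.6 kN → gross-section yield.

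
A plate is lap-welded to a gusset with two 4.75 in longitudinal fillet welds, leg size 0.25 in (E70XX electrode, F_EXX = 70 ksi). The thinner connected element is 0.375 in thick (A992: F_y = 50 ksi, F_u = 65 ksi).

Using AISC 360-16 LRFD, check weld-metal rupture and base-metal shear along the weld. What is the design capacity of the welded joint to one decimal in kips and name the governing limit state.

52.9 kips (weld metal governs)

Weld metal: throat = 0.707×0.25 = 0.17675 in, L = 2×4.75 = 9.5 in. φR_n = 0.75 × 0.6 × 70 × 0.17675 × 9.5 = 52.9 kips.
Base metal shear (0.375 in plate): yield φR_n = 1.0×0.6×50×0.375×9.5 = 106.9 kips; rupture φR_n = 0.75×0.6×65×0.375×9.5 = 104.2 kips; take 104.2 kips (rupture).
Governing: min(52.9, 104.2) = 52.9 kips → weld metal.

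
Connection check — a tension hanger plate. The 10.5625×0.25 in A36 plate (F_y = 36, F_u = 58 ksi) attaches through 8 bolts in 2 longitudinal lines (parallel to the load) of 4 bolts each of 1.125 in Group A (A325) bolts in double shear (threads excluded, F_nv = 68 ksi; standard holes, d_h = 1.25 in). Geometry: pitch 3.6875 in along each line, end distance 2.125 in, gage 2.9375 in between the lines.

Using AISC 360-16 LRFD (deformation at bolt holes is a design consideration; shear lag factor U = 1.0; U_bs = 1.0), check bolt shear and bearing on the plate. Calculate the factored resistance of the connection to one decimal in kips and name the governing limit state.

215.3 kips (bearing governs)

Bolt shear: A_b = π(1.125)²/4 = 0.99402 in². φR_n = 0.75 × 68 × 0.99402 × 8 × 2 = 811.1 kips.
Bearing (0.25 in plate, F_u = 58 ksi): end bolts L_c = 2.125 − 1.25/2 = 1.5, R_n = min(1.2×1.5×0.25×58, 2.4×1.125×0.25×58) = 26.1 kips/bolt; interior L_c = 3.6875 − 1.25 = 2.4375, R_n = 39.15 kips/bolt. φR_n = 0.75 × (2×26.1 + 6×39.15) = 215.3 kips.
Governing: min(811.1, 215.3) = 215.3 kips → bearing.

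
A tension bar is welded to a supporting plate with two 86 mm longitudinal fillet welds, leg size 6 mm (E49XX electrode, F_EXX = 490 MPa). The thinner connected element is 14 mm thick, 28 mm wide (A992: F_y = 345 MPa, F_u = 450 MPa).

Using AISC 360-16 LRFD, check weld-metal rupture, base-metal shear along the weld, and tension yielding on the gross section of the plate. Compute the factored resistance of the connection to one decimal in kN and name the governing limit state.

Weld metal: throat = 0.707×6 = 4.242 mm, L = 2×86 = 172 mm. φR_n = 0.75 × 0.6 × 490 × 4.242 × 172 = 160.9 kN.
Base metal shear (14 mm plate): yield φR_n = 1.0×0.6×345×14×172 = 498.5 kN; rupture φR_n = 0.75×0.6×450×14×172 = 487.6 kN; take 487.6 kN (rupture).
Tension yield (gross): A_g = 28×14 = 392 mm². φR_n = 0.90 × 345 × 392 = 121.7 kN.
Governing: min(160.9, 487.6, 121.7) = 121.7 kN → gross-section yield.

121.7 kN (gross-section yield governs)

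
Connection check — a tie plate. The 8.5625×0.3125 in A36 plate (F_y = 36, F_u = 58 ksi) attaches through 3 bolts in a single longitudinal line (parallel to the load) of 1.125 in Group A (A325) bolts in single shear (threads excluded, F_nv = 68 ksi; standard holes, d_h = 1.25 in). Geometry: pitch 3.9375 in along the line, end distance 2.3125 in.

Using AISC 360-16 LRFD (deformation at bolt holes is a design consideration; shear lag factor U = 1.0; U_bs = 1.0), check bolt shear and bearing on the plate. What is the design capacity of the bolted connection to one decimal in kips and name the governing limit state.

Bolt shear: A_b = π(1.125)²/4 = 0.99402 in². φR_n = 0.75 × 68 × 0.99402 × 3 × 1 = 152.1 kips.
Bearing (0.3125 in plate, F_u = 58 ksi): end bolts L_c = 2.3125 − 1.25/2 = 1.6875, R_n = min(1.2×1.6875×0.3125×58, 2.4×1.125×0.3125×58) = 36.703 kips/bolt; interior L_c = 3.9375 − 1.25 = 2.6875, R_n = 48.938 kips/bolt. φR_n = 0.75 × (1×36.703 + 2×48.938) = 100.9 kips.
Governing: min(152.1, 100.9) = 100.9 kips → bearing.

100.9 kips (bearing governs)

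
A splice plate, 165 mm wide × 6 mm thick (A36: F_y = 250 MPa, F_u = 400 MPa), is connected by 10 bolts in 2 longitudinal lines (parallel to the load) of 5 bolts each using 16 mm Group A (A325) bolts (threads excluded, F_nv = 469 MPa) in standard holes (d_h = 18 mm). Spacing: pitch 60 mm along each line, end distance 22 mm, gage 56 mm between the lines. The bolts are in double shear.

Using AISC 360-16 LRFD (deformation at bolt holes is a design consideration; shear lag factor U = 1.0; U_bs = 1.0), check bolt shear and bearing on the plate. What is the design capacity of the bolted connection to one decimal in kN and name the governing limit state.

Bolt shear: A_b = π(16)²/4 = 201.06 mm². φR_n = 0.75 × 469 × 201.06 × 10 × 2 = 1414.5 kN.
Bearing (6 mm plate, F_u = 400 MPa): end bolts L_c = 22 − 18/2 = 13, R_n = min(1.2×13×6×400, 2.4×16×6×400) = 37.44 kN/bolt; interior L_c = 60 − 18 = 42, R_n = 92.16 kN/bolt. φR_n = 0.75 × (2×37.44 + 8×92.16) = 609.1 kN.
Governing: min(1414.5, 609.1) = 609.1 kN → bearing.

609.1 kN (bearing governs)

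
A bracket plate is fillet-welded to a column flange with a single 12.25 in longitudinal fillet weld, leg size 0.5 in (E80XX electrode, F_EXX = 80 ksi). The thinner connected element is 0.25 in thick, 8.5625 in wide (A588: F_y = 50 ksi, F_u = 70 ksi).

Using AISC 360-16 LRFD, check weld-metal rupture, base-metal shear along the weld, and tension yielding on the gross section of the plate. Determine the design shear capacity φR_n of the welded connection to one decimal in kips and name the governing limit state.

91.9 kips (base-metal shear governs)

Weld metal: throat = 0.707×0.5 = 0.3535 in, L = 12.25 in. φR_n = 0.75 × 0.6 × 80 × 0.3535 × 12.25 = 155.9 kips.
Base metal shear (0.25 in plate): yield φR_n = 1.0×0.6×50×0.25×12.25 = 91.9 kips; rupture φR_n = 0.75×0.6×70×0.25×12.25 = 96.5 kips; take 91.9 kips (yield).
Tension yield (gross): A_g = 8.5625×0.25 = 2.1406 in². φR_n = 0.90 × 50 × 2.1406 = 96.3 kips.
Governing: min(155.9, 91.9, 96.3) = 91.9 kips → base-metal shear.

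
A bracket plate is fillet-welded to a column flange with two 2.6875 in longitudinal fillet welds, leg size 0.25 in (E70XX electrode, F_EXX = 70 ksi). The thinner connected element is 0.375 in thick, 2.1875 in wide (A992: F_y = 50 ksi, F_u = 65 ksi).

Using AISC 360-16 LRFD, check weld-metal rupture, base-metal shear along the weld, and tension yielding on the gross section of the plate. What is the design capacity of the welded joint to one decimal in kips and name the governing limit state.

Weld metal: throat = 0.707×0.25 = 0.17675 in, L = 2×2.6875 = 5.375 in. φR_n = 0.75 × 0.6 × 70 × 0.17675 × 5.375 = 29.9 kips.
Base metal shear (0.375 in plate): yield φR_n = 1.0×0.6×50×0.375×5.375 = 60.5 kips; rupture φR_n = 0.75×0.6×65×0.375×5.375 = 59.0 kips; take 59.0 kips (rupture).
Tension yield (gross): A_g = 2.1875×0.375 = 0.82031 in². φR_n = 0.90 × 50 × 0.82031 = 36.9 kips.
Governing: min(29.9, 59.0, 36.9) = 29.9 kips → weld metal.

29.9 kips (weld metal governs)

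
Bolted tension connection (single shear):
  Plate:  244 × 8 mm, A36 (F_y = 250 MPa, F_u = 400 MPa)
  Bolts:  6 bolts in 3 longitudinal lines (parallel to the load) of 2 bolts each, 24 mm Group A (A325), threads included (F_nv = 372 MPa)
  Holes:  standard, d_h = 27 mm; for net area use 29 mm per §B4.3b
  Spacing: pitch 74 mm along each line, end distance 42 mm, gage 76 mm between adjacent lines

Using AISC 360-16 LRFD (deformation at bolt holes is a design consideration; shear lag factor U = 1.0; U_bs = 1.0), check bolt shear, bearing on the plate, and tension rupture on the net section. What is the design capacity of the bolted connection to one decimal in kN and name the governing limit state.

376.8 kN (net-section rupture governs)

Bolt shear: A_b = π(24)²/4 = 452.39 mm². φR_n = 0.75 × 372 × 452.39 × 6 × 1 = 757.3 kN.
Bearing (8 mm plate, F_u = 400 MPa): end bolts L_c = 42 − 27/2 = 28.5, R_n = min(1.2×28.5×8×400, 2.4×24×8×400) = 109.44 kN/bolt; interior L_c = 74 − 27 = 47, R_n = 180.48 kN/bolt. φR_n = 0.75 × (3×109.44 + 3×180.48) = 652.3 kN.
Tension rupture (net): A_n = (244 − 3×29)×8 = 1256 mm² (U = 1.0, A_e = A_n). φR_n = 0.75 × 400 × 1256 = 376.8 kN.
Governing: min(757.3, 652.3, 376.8) = 376.8 kN → net-section rupture.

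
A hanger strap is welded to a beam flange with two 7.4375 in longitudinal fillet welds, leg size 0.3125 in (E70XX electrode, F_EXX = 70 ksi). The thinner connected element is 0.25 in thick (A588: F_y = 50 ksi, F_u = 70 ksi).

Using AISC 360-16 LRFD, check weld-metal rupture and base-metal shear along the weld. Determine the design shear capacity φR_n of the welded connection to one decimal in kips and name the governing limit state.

103.5 kips (weld metal governs)

Weld metal: throat = 0.707×0.3125 = 0.22094 in, L = 2×7.4375 = 14.875 in. φR_n = 0.75 × 0.6 × 70 × 0.22094 × 14.875 = 103.5 kips.
Base metal shear (0.25 in plate): yield φR_n = 1.0×0.6×50×0.25×14.875 = 111.6 kips; rupture φR_n = 0.75×0.6×70×0.25×14.875 = 117.1 kips; take 111.6 kips (yield).
Governing: min(103.5, 111.6) = 103.5 kips → weld metal.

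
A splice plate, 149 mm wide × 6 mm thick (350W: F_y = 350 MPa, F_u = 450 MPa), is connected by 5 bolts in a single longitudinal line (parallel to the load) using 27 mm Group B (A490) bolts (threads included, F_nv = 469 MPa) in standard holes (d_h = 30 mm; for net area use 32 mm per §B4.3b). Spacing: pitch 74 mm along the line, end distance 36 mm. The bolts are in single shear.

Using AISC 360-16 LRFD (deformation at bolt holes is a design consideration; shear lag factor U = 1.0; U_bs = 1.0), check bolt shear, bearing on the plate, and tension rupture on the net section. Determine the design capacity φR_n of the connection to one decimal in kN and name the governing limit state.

Bolt shear: A_b = π(27)²/4 = 572.56 mm². φR_n = 0.75 × 469 × 572.56 × 5 × 1 = 1007.0 kN.
Bearing (6 mm plate, F_u = 450 MPa): end bolts L_c = 36 − 30/2 = 21, R_n = min(1.2×21×6×450, 2.4×27×6×450) = 68.04 kN/bolt; interior L_c = 74 − 30 = 44, R_n = 142.56 kN/bolt. φR_n = 0.75 × (1×68.04 + 4×142.56) = 478.7 kN.
Tension rupture (net): A_n = (149 − 1×32)×6 = 702 mm² (U = 1.0, A_e = A_n). φR_n = 0.75 × 450 × 702 = 236.9 kN.
Governing: min(1007.0, 478.7, 236.9) = 236.9 kN → net-section rupture.

236.9 kN (net-section rupture governs)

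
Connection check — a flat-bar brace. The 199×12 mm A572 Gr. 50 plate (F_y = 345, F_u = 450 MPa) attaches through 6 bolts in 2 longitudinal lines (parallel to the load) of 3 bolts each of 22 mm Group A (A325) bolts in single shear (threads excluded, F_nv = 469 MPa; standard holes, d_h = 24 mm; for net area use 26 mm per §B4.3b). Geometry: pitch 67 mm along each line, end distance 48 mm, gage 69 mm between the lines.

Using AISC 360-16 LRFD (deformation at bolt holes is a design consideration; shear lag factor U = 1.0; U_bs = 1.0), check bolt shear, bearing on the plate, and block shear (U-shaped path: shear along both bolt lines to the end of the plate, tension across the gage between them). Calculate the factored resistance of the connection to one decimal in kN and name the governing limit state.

Bolt shear: A_b = π(22)²/4 = 380.13 mm². φR_n = 0.75 × 469 × 380.13 × 6 × 1 = 802.3 kN.
Bearing (12 mm plate, F_u = 450 MPa): end bolts L_c = 48 − 24/2 = 36, R_n = min(1.2×36×12×450, 2.4×22×12×450) = 233.28 kN/bolt; interior L_c = 67 − 24 = 43, R_n = 278.64 kN/bolt. φR_n = 0.75 × (2×233.28 + 4×278.64) = 1185.8 kN.
Block shear: shear path 2×[48+2×67] = 2×182 mm, A_gv = 4368, A_nv = 2×(182 − 2.5×26)×12 = 2808 mm²; tension across gage: (69 − 1×26)×12 = 516 mm². R_n = min(0.6×450×2808, 0.6×345×4368) + 1.0×450×516 = min(758.16, 904.18) + 232.2 = 990.36 kN. φR_n = 0.75 × 990.36 = 742.8 kN.
Governing: min(802.3, 1185.8, 742.8) = 742.8 kN → block shear.

742.8 kN (block shear governs)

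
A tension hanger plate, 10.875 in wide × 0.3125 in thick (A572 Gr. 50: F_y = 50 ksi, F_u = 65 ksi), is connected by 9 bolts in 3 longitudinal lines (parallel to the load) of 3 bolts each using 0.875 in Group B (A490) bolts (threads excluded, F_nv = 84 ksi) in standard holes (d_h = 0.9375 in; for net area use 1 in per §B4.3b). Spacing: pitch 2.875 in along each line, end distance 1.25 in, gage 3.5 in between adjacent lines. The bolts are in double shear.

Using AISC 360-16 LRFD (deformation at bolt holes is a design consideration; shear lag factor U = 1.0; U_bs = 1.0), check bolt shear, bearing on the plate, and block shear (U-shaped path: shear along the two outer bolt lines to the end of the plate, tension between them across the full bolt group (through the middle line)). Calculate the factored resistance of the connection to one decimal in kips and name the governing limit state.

Bolt shear: A_b = π(0.875)²/4 = 0.60132 in². φR_n = 0.75 × 84 × 0.60132 × 9 × 2 = 681.9 kips.
Bearing (0.3125 in plate, F_u = 65 ksi): end bolts L_c = 1.25 − 0.9375/2 = 0.78125, R_n = min(1.2×0.78125×0.3125×65, 2.4×0.875×0.3125×65) = 19.043 kips/bolt; interior L_c = 2.875 − 0.9375 = 1.9375, R_n = 42.656 kips/bolt. φR_n = 0.75 × (3×19.043 + 6×42.656) = 234.8 kips.
Block shear: shear path 2×[1.25+2×2.875] = 2×7 in, A_gv = 4.375, A_nv = 2×(7 − 2.5×1)×0.3125 = 2.8125 in²; tension across gage: (7 − 2×1)×0.3125 = 1.5625 in². R_n = min(0.6×65×2.8125, 0.6×50×4.375) + 1.0×65×1.5625 = min(109.69, 131.25) + 101.56 = 211.25 kips. φR_n = 0.75 × 211.25 = 158.4 kips.
Governing: min(681.9, 234.8, 158.4) = 158.4 kips → block shear.

158.4 kips (block shear governs)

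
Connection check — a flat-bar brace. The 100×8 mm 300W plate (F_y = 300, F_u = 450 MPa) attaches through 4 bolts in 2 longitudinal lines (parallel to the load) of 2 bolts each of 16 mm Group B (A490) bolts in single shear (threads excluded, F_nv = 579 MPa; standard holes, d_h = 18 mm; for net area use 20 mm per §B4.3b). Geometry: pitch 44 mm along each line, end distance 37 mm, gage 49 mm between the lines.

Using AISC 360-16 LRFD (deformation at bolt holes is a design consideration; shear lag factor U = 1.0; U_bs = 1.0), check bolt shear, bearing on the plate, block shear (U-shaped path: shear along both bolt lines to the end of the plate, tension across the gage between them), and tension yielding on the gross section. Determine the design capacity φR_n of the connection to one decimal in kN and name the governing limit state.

Bolt shear: A_b = π(16)²/4 = 201.06 mm². φR_n = 0.75 × 579 × 201.06 × 4 × 1 = 349.2 kN.
Bearing (8 mm plate, F_u = 450 MPa): end bolts L_c = 37 − 18/2 = 28, R_n = min(1.2×28×8×450, 2.4×16×8×450) = 120.96 kN/bolt; interior L_c = 44 − 18 = 26, R_n = 112.32 kN/bolt. φR_n = 0.75 × (2×120.96 + 2×112.32) = 349.9 kN.
Block shear: shear path 2×[37+1×44] = 2×81 mm, A_gv = 1296, A_nv = 2×(81 − 1.5×20)×8 = 816 mm²; tension across gage: (49 − 1×20)×8 = 232 mm². R_n = min(0.6×450×816, 0.6×300×1296) + 1.0×450×232 = min(220.32, 233.28) + 104.4 = 324.72 kN. φR_n = 0.75 × 324.72 = 243.5 kN.
Tension yield (gross): A_g = 100×8 = 800 mm². φR_n = 0.90 × 300 × 800 = 216.0 kN.
Governing: min(349.2, 349.9, 243.5, 216.0) = 216.0 kN → gross-section yield.

216.0 kN (gross-section yield governs)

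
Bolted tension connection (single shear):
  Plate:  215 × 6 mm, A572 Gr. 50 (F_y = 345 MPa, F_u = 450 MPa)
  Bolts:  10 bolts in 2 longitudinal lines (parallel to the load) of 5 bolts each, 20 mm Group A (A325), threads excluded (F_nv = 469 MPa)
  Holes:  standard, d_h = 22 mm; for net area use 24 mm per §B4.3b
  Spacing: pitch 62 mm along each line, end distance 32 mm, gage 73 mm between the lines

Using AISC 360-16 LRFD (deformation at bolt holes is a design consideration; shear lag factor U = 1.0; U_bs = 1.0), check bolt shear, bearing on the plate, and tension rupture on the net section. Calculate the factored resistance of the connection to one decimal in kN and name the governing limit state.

338.2 kN (net-section rupture governs)

Bolt shear: A_b = π(20)²/4 = 314.16 mm². φR_n = 0.75 × 469 × 314.16 × 10 × 1 = 1105.1 kN.
Bearing (6 mm plate, F_u = 450 MPa): end bolts L_c = 32 − 22/2 = 21, R_n = min(1.2×21×6×450, 2.4×20×6×450) = 68.04 kN/bolt; interior L_c = 62 − 22 = 40, R_n = 129.6 kN/bolt. φR_n = 0.75 × (2×68.04 + 8×129.6) = 879.7 kN.
Tension rupture (net): A_n = (215 − 2×24)×6 = 1002 mm² (U = 1.0, A_e = A_n). φR_n = 0.75 × 450 × 1002 = 338.2 kN.
Governing: min(1105.1, 879.7, 338.2) = 338.2 kN → net-section rupture.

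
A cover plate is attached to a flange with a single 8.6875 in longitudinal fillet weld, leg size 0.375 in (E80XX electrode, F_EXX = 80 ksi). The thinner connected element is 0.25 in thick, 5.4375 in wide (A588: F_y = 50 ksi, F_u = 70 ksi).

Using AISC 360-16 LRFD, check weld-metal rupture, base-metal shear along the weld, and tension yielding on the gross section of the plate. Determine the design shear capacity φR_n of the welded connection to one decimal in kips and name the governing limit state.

61.2 kips (gross-section yield governs)

Weld metal: throat = 0.707×0.375 = 0.26513 in, L = 8.6875 in. φR_n = 0.75 × 0.6 × 80 × 0.26513 × 8.6875 = 82.9 kips.
Base metal shear (0.25 in plate): yield φR_n = 1.0×0.6×50×0.25×8.6875 = 65.2 kips; rupture φR_n = 0.75×0.6×70×0.25×8.6875 = 68.4 kips; take 65.2 kips (yield).
Tension yield (gross): A_g = 5.4375×0.25 = 1.3594 in². φR_n = 0.90 × 50 × 1.3594 = 61.2 kips.
Governing: min(82.9, 65.2, 61.2) = 61.2 kips → gross-section yield.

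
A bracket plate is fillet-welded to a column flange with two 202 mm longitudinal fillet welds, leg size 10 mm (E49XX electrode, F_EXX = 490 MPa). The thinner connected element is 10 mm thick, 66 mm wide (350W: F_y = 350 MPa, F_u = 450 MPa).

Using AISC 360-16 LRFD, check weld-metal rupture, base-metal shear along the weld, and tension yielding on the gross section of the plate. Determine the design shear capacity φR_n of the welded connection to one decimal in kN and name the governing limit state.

Weld metal: throat = 0.707×10 = 7.07 mm, L = 2×202 = 404 mm. φR_n = 0.75 × 0.6 × 490 × 7.07 × 404 = 629.8 kN.
Base metal shear (10 mm plate): yield φR_n = 1.0×0.6×350×10×404 = 848.4 kN; rupture φR_n = 0.75×0.6×450×10×404 = 818.1 kN; take 818.1 kN (rupture).
Tension yield (gross): A_g = 66×10 = 660 mm². φR_n = 0.90 × 350 × 660 = 207.9 kN.
Governing: min(629.8, 818.1, 207.9) = 207.9 kN → gross-section yield.

207.9 kN (gross-section yield governs)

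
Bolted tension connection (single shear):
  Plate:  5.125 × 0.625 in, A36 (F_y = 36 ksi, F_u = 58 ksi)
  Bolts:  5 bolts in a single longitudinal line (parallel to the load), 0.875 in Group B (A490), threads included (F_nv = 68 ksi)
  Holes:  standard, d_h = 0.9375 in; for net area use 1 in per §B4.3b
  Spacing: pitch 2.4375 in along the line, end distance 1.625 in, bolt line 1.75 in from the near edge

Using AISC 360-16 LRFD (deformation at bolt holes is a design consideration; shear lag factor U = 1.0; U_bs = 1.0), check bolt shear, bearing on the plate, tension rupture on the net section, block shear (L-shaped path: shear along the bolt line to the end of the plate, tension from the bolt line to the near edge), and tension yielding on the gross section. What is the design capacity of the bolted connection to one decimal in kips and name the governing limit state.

103.8 kips (gross-section yield governs)

Bolt shear: A_b = π(0.875)²/4 = 0.60132 in². φR_n = 0.75 × 68 × 0.60132 × 5 × 1 = 153.3 kips.
Bearing (0.625 in plate, F_u = 58 ksi): end bolts L_c = 1.625 − 0.9375/2 = 1.15625, R_n = min(1.2×1.15625×0.625×58, 2.4×0.875×0.625×58) = 50.297 kips/bolt; interior L_c = 2.4375 − 0.9375 = 1.5, R_n = 65.25 kips/bolt. φR_n = 0.75 × (1×50.297 + 4×65.25) = 233.5 kips.
Tension rupture (net): A_n = (5.125 − 1×1)×0.625 = 2.5781 in² (U = 1.0, A_e = A_n). φR_n = 0.75 × 58 × 2.5781 = 112.1 kips.
Block shear: shear path 1×[1.625+4×2.4375] = 1×11.375 in, A_gv = 7.1094, A_nv = 1×(11.375 − 4.5×1)×0.625 = 4.2969 in²; tension to near edge: (1.75 − 0.5×1)×0.625 = 0.78125 in². R_n = min(0.6×58×4.2969, 0.6×36×7.1094) + 1.0×58×0.78125 = min(149.53, 153.56) + 45.313 = 194.84 kips. φR_n = 0.75 × 194.84 = 146.1 kips.
Tension yield (gross): A_g = 5.125×0.625 = 3.2031 in². φR_n = 0.90 × 36 × 3.2031 = 103.8 kips.
Governing: min(153.3, 233.5, 112.1, 146.1, 103.8) = 103.8 kips → gross-section yield.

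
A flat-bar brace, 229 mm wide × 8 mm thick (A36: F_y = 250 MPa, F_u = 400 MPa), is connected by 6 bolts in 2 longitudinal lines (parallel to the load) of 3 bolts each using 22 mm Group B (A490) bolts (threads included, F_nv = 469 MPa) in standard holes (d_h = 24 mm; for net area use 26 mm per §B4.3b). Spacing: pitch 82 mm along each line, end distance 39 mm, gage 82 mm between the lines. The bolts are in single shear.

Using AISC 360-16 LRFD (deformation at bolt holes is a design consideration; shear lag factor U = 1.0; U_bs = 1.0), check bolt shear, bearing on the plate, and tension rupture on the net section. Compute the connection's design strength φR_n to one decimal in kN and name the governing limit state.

424.8 kN (net-section rupture governs)

Bolt shear: A_b = π(22)²/4 = 380.13 mm². φR_n = 0.75 × 469 × 380.13 × 6 × 1 = 802.3 kN.
Bearing (8 mm plate, F_u = 400 MPa): end bolts L_c = 39 − 24/2 = 27, R_n = min(1.2×27×8×400, 2.4×22×8×400) = 103.68 kN/bolt; interior L_c = 82 − 24 = 58, R_n = 168.96 kN/bolt. φR_n = 0.75 × (2×103.68 + 4×168.96) = 662.4 kN.
Tension rupture (net): A_n = (229 − 2×26)×8 = 1416 mm² (U = 1.0, A_e = A_n). φR_n = 0.75 × 400 × 1416 = 424.8 kN.
Governing: min(802.3, 662.4, 424.8) = 424.8 kN → net-section rupture.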